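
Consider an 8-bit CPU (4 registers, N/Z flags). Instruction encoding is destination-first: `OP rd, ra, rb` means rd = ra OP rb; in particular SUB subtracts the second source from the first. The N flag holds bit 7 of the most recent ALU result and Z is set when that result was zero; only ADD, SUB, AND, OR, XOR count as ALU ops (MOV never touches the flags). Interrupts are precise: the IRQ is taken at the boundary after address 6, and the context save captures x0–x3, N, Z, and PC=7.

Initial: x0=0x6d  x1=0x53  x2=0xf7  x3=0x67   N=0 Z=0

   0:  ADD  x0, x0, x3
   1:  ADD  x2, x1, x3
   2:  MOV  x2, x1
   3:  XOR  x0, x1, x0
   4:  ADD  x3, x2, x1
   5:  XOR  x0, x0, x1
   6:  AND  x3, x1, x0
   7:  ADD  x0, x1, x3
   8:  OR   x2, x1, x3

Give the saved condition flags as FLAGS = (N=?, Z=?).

FLAGS = (N=0, Z=0)

after  0: x0=0xd4 x1=0x53 x2=0xf7 x3=0x67  N=1 Z=0
after  1: x0=0xd4 x1=0x53 x2=0xba x3=0x67  N=1 Z=0
after  2: x0=0xd4 x1=0x53 x2=0x53 x3=0x67  N=1 Z=0
after  3: x0=0x87 x1=0x53 x2=0x53 x3=0x67  N=1 Z=0
after  4: x0=0x87 x1=0x53 x2=0x53 x3=0xa6  N=1 Z=0
after  5: x0=0xd4 x1=0x53 x2=0x53 x3=0xa6  N=1 Z=0
after  6: x0=0xd4 x1=0x53 x2=0x53 x3=0x50  N=0 Z=0
-- IRQ taken; context saved, return-PC = 7 --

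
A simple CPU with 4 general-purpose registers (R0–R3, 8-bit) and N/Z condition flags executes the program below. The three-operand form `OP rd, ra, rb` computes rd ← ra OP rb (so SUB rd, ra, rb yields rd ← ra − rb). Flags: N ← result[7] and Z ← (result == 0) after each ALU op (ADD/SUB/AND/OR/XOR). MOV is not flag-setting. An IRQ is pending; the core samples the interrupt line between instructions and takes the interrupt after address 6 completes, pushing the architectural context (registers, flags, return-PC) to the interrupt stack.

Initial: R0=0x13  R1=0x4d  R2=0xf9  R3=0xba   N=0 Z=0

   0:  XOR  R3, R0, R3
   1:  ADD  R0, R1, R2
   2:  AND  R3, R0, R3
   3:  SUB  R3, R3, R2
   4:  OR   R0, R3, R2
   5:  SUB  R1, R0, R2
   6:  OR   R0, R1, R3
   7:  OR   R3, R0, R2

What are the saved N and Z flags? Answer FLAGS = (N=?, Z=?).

after  0: R0=0x13 R1=0x4d R2=0xf9 R3=0xa9  N=1 Z=0
after  1: R0=0x46 R1=0x4d R2=0xf9 R3=0xa9  N=0 Z=0
after  2: R0=0x46 R1=0x4d R2=0xf9 R3=0x00  N=0 Z=1
after  3: R0=0x46 R1=0x4d R2=0xf9 R3=0x07  N=0 Z=0
after  4: R0=0xff R1=0x4d R2=0xf9 R3=0x07  N=1 Z=0
after  5: R0=0xff R1=0x06 R2=0xf9 R3=0x07  N=0 Z=0
after  6: R0=0x07 R1=0x06 R2=0xf9 R3=0x07  N=0 Z=0
-- IRQ taken; context saved, return-PC = 7 --

FLAGS = (N=0, Z=0)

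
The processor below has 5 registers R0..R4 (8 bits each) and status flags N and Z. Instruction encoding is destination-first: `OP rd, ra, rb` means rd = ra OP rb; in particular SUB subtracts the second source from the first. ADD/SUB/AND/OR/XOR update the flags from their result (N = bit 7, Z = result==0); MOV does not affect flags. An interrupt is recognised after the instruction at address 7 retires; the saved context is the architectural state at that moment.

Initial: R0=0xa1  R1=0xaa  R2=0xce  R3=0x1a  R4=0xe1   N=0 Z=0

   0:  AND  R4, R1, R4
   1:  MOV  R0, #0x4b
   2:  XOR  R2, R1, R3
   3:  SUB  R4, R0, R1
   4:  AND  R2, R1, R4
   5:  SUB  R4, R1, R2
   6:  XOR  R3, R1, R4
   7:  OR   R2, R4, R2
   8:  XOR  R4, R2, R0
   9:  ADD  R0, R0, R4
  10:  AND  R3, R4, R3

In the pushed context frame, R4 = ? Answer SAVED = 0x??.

SAVED = 0x0a

after  0: R0=0xa1 R1=0xaa R2=0xce R3=0x1a R4=0xa0  N=1 Z=0
after  1: R0=0x4b R1=0xaa R2=0xce R3=0x1a R4=0xa0  N=1 Z=0
after  2: R0=0x4b R1=0xaa R2=0xb0 R3=0x1a R4=0xa0  N=1 Z=0
after  3: R0=0x4b R1=0xaa R2=0xb0 R3=0x1a R4=0xa1  N=1 Z=0
after  4: R0=0x4b R1=0xaa R2=0xa0 R3=0x1a R4=0xa1  N=1 Z=0
after  5: R0=0x4b R1=0xaa R2=0xa0 R3=0x1a R4=0x0a  N=0 Z=0
after  6: R0=0x4b R1=0xaa R2=0xa0 R3=0xa0 R4=0x0a  N=1 Z=0
after  7: R0=0x4b R1=0xaa R2=0xaa R3=0xa0 R4=0x0a  N=1 Z=0
-- IRQ taken; context saved, return-PC = 8 --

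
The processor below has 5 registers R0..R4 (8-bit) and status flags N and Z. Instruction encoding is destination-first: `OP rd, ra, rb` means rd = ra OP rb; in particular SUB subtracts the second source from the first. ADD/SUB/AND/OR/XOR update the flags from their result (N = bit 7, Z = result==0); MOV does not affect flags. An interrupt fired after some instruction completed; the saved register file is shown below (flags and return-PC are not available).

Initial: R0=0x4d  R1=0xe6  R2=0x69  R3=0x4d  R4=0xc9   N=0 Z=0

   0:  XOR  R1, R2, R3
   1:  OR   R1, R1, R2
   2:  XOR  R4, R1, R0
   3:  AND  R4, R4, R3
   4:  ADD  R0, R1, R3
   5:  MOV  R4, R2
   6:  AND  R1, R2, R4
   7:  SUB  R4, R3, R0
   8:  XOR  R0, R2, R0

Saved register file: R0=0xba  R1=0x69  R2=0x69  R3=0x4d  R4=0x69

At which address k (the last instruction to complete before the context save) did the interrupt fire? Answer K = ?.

after  0: R0=0x4d R1=0x24 R2=0x69 R3=0x4d R4=0xc9  N=0 Z=0
after  1: R0=0x4d R1=0x6d R2=0x69 R3=0x4d R4=0xc9  N=0 Z=0
after  2: R0=0x4d R1=0x6d R2=0x69 R3=0x4d R4=0x20  N=0 Z=0
after  3: R0=0x4d R1=0x6d R2=0x69 R3=0x4d R4=0x00  N=0 Z=1
after  4: R0=0xba R1=0x6d R2=0x69 R3=0x4d R4=0x00  N=1 Z=0
after  5: R0=0xba R1=0x6d R2=0x69 R3=0x4d R4=0x69  N=1 Z=0
after  6: R0=0xba R1=0x69 R2=0x69 R3=0x4d R4=0x69  N=0 Z=0
-- IRQ taken; context saved, return-PC = 7 --

K = 6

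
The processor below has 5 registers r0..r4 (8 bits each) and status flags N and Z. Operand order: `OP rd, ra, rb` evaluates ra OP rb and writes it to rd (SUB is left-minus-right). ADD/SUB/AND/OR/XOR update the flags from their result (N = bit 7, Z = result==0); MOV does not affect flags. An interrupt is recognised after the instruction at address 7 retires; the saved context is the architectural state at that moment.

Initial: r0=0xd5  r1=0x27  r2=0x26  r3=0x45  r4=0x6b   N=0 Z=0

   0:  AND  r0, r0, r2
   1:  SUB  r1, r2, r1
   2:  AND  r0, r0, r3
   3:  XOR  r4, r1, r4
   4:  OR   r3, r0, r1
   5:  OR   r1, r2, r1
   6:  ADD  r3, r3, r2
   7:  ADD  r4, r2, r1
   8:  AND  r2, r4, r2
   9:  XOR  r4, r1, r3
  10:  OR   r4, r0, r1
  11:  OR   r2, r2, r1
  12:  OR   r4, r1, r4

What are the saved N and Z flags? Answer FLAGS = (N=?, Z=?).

FLAGS = (N=0, Z=0)

after  0: r0=0x04 r1=0x27 r2=0x26 r3=0x45 r4=0x6b  N=0 Z=0
after  1: r0=0x04 r1=0xff r2=0x26 r3=0x45 r4=0x6b  N=1 Z=0
after  2: r0=0x04 r1=0xff r2=0x26 r3=0x45 r4=0x6b  N=0 Z=0
after  3: r0=0x04 r1=0xff r2=0x26 r3=0x45 r4=0x94  N=1 Z=0
after  4: r0=0x04 r1=0xff r2=0x26 r3=0xff r4=0x94  N=1 Z=0
after  5: r0=0x04 r1=0xff r2=0x26 r3=0xff r4=0x94  N=1 Z=0
after  6: r0=0x04 r1=0xff r2=0x26 r3=0x25 r4=0x94  N=0 Z=0
after  7: r0=0x04 r1=0xff r2=0x26 r3=0x25 r4=0x25  N=0 Z=0
-- IRQ taken; context saved, return-PC = 8 --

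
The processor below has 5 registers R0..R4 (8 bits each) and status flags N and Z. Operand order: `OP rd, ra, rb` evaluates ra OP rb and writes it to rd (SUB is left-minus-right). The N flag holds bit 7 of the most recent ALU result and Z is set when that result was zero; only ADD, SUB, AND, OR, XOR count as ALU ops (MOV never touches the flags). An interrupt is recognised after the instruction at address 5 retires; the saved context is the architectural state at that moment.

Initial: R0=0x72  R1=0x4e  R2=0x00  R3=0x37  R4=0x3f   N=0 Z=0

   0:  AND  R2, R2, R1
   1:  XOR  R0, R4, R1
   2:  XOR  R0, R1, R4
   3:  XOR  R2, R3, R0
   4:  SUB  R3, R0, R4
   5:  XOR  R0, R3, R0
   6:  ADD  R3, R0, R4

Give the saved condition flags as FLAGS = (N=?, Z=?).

FLAGS = (N=0, Z=0)

after  0: R0=0x72 R1=0x4e R2=0x00 R3=0x37 R4=0x3f  N=0 Z=1
after  1: R0=0x71 R1=0x4e R2=0x00 R3=0x37 R4=0x3f  N=0 Z=0
after  2: R0=0x71 R1=0x4e R2=0x00 R3=0x37 R4=0x3f  N=0 Z=0
after  3: R0=0x71 R1=0x4e R2=0x46 R3=0x37 R4=0x3f  N=0 Z=0
after  4: R0=0x71 R1=0x4e R2=0x46 R3=0x32 R4=0x3f  N=0 Z=0
after  5: R0=0x43 R1=0x4e R2=0x46 R3=0x32 R4=0x3f  N=0 Z=0
-- IRQ taken; context saved, return-PC = 6 --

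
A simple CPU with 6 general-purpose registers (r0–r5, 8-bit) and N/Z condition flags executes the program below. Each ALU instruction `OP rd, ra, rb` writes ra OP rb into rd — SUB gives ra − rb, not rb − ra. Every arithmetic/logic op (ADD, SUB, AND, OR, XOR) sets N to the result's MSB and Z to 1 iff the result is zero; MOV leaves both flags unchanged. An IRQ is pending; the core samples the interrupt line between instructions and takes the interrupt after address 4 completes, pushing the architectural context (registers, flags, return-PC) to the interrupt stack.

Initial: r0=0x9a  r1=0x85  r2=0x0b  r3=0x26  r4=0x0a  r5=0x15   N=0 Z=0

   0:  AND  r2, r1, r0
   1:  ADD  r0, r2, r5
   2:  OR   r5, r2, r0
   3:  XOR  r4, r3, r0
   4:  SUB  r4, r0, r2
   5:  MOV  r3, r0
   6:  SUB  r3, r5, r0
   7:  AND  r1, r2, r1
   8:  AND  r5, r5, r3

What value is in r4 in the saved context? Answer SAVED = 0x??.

SAVED = 0x15

after  0: r0=0x9a r1=0x85 r2=0x80 r3=0x26 r4=0x0a r5=0x15  N=1 Z=0
after  1: r0=0x95 r1=0x85 r2=0x80 r3=0x26 r4=0x0a r5=0x15  N=1 Z=0
after  2: r0=0x95 r1=0x85 r2=0x80 r3=0x26 r4=0x0a r5=0x95  N=1 Z=0
after  3: r0=0x95 r1=0x85 r2=0x80 r3=0x26 r4=0xb3 r5=0x95  N=1 Z=0
after  4: r0=0x95 r1=0x85 r2=0x80 r3=0x26 r4=0x15 r5=0x95  N=0 Z=0
-- IRQ taken; context saved, return-PC = 5 --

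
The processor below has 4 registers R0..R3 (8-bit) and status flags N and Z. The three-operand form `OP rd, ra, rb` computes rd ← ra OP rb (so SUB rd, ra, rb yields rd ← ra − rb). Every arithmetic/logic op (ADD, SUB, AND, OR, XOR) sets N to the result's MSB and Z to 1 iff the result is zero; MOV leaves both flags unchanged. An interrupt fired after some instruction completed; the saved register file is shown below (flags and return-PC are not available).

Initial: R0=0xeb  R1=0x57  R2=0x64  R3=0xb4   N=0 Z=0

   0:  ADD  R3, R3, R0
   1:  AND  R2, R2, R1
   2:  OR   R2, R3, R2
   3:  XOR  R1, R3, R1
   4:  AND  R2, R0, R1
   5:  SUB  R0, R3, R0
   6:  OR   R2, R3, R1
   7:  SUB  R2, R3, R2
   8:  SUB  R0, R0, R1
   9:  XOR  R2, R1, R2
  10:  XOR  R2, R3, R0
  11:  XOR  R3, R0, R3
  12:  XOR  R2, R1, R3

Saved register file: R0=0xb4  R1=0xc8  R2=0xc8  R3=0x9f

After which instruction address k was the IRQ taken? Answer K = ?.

K = 5

after  0: R0=0xeb R1=0x57 R2=0x64 R3=0x9f  N=1 Z=0
after  1: R0=0xeb R1=0x57 R2=0x44 R3=0x9f  N=0 Z=0
after  2: R0=0xeb R1=0x57 R2=0xdf R3=0x9f  N=1 Z=0
after  3: R0=0xeb R1=0xc8 R2=0xdf R3=0x9f  N=1 Z=0
after  4: R0=0xeb R1=0xc8 R2=0xc8 R3=0x9f  N=1 Z=0
after  5: R0=0xb4 R1=0xc8 R2=0xc8 R3=0x9f  N=1 Z=0
-- IRQ taken; context saved, return-PC = 6 --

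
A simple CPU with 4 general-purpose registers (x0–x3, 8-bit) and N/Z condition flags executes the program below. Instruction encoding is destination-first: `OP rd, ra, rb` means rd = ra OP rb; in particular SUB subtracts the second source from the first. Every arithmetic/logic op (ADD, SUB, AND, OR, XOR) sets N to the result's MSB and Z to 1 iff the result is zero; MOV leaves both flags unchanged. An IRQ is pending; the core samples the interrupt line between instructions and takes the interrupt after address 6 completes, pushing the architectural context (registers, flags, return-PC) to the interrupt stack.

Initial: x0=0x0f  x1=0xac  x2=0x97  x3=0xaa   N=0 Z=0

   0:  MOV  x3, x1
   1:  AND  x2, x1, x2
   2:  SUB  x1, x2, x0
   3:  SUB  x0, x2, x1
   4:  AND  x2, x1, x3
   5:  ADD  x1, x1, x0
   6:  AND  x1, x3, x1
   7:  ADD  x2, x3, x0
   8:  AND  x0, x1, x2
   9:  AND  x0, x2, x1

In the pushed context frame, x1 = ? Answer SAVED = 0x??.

after  0: x0=0x0f x1=0xac x2=0x97 x3=0xac  N=0 Z=0
after  1: x0=0x0f x1=0xac x2=0x84 x3=0xac  N=1 Z=0
after  2: x0=0x0f x1=0x75 x2=0x84 x3=0xac  N=0 Z=0
after  3: x0=0x0f x1=0x75 x2=0x84 x3=0xac  N=0 Z=0
after  4: x0=0x0f x1=0x75 x2=0x24 x3=0xac  N=0 Z=0
after  5: x0=0x0f x1=0x84 x2=0x24 x3=0xac  N=1 Z=0
after  6: x0=0x0f x1=0x84 x2=0x24 x3=0xac  N=1 Z=0
-- IRQ taken; context saved, return-PC = 7 --

SAVED = 0x84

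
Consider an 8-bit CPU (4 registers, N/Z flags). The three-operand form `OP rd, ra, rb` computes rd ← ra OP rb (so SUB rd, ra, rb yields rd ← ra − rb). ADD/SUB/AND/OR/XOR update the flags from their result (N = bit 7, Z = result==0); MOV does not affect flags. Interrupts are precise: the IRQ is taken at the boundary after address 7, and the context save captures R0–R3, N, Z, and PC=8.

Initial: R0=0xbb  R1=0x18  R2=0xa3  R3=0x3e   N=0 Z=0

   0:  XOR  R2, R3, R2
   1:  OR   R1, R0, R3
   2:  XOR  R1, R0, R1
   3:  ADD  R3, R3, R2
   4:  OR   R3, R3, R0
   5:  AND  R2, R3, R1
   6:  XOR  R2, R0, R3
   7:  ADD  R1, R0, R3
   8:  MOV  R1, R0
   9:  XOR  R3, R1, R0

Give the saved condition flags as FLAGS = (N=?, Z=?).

after  0: R0=0xbb R1=0x18 R2=0x9d R3=0x3e  N=1 Z=0
after  1: R0=0xbb R1=0xbf R2=0x9d R3=0x3e  N=1 Z=0
after  2: R0=0xbb R1=0x04 R2=0x9d R3=0x3e  N=0 Z=0
after  3: R0=0xbb R1=0x04 R2=0x9d R3=0xdb  N=1 Z=0
after  4: R0=0xbb R1=0x04 R2=0x9d R3=0xfb  N=1 Z=0
after  5: R0=0xbb R1=0x04 R2=0x00 R3=0xfb  N=0 Z=1
after  6: R0=0xbb R1=0x04 R2=0x40 R3=0xfb  N=0 Z=0
after  7: R0=0xbb R1=0xb6 R2=0x40 R3=0xfb  N=1 Z=0
-- IRQ taken; context saved, return-PC = 8 --

FLAGS = (N=1, Z=0)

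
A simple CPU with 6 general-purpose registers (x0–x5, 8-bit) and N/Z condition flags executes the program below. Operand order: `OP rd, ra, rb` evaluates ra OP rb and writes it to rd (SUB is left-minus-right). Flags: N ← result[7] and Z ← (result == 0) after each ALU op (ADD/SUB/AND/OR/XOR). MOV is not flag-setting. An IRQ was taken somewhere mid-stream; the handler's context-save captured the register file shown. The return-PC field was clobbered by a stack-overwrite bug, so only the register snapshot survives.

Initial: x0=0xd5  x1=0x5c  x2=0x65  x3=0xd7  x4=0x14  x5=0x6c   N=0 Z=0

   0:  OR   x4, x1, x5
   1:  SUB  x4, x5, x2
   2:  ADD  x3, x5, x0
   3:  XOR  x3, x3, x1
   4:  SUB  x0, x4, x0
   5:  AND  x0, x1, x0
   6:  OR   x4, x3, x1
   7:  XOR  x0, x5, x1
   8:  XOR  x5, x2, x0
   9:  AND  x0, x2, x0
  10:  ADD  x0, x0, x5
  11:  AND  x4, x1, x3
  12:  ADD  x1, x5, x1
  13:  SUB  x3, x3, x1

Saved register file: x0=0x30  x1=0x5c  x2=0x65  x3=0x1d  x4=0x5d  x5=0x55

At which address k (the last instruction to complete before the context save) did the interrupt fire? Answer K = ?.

K = 8

after  0: x0=0xd5 x1=0x5c x2=0x65 x3=0xd7 x4=0x7c x5=0x6c  N=0 Z=0
after  1: x0=0xd5 x1=0x5c x2=0x65 x3=0xd7 x4=0x07 x5=0x6c  N=0 Z=0
after  2: x0=0xd5 x1=0x5c x2=0x65 x3=0x41 x4=0x07 x5=0x6c  N=0 Z=0
after  3: x0=0xd5 x1=0x5c x2=0x65 x3=0x1d x4=0x07 x5=0x6c  N=0 Z=0
after  4: x0=0x32 x1=0x5c x2=0x65 x3=0x1d x4=0x07 x5=0x6c  N=0 Z=0
after  5: x0=0x10 x1=0x5c x2=0x65 x3=0x1d x4=0x07 x5=0x6c  N=0 Z=0
after  6: x0=0x10 x1=0x5c x2=0x65 x3=0x1d x4=0x5d x5=0x6c  N=0 Z=0
after  7: x0=0x30 x1=0x5c x2=0x65 x3=0x1d x4=0x5d x5=0x6c  N=0 Z=0
after  8: x0=0x30 x1=0x5c x2=0x65 x3=0x1d x4=0x5d x5=0x55  N=0 Z=0
-- IRQ taken; context saved, return-PC = 9 --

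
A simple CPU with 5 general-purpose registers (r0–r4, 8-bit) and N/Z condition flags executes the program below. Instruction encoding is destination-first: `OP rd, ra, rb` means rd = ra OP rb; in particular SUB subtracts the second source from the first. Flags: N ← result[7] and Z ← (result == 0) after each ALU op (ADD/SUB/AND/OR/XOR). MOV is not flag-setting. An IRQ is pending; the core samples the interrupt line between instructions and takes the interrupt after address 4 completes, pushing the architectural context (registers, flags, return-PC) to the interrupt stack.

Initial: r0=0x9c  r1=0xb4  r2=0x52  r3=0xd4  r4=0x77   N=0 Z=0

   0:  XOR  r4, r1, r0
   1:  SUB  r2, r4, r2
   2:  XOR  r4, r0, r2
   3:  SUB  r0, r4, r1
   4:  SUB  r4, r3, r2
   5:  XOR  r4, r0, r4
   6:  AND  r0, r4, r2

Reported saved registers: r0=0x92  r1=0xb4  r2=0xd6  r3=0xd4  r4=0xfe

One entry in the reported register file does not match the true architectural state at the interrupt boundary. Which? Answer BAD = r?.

after  0: r0=0x9c r1=0xb4 r2=0x52 r3=0xd4 r4=0x28  N=0 Z=0
after  1: r0=0x9c r1=0xb4 r2=0xd6 r3=0xd4 r4=0x28  N=1 Z=0
after  2: r0=0x9c r1=0xb4 r2=0xd6 r3=0xd4 r4=0x4a  N=0 Z=0
after  3: r0=0x96 r1=0xb4 r2=0xd6 r3=0xd4 r4=0x4a  N=1 Z=0
after  4: r0=0x96 r1=0xb4 r2=0xd6 r3=0xd4 r4=0xfe  N=1 Z=0
-- IRQ taken; context saved, return-PC = 5 --
mismatch: r0: reported 0x92 vs actual 0x96

BAD = r0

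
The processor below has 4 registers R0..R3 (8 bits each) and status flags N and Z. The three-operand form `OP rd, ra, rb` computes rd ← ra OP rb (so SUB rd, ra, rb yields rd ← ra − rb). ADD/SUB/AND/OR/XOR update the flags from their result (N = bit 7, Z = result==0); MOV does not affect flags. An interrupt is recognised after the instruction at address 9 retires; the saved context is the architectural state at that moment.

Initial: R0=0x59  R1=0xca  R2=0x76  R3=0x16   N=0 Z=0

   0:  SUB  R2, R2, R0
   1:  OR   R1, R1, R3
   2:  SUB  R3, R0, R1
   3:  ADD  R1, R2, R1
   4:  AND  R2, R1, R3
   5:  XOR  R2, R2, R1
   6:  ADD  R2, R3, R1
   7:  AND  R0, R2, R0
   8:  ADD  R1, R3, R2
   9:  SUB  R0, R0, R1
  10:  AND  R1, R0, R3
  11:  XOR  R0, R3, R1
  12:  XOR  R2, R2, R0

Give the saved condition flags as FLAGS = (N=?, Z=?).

after  0: R0=0x59 R1=0xca R2=0x1d R3=0x16  N=0 Z=0
after  1: R0=0x59 R1=0xde R2=0x1d R3=0x16  N=1 Z=0
after  2: R0=0x59 R1=0xde R2=0x1d R3=0x7b  N=0 Z=0
after  3: R0=0x59 R1=0xfb R2=0x1d R3=0x7b  N=1 Z=0
after  4: R0=0x59 R1=0xfb R2=0x7b R3=0x7b  N=0 Z=0
after  5: R0=0x59 R1=0xfb R2=0x80 R3=0x7b  N=1 Z=0
after  6: R0=0x59 R1=0xfb R2=0x76 R3=0x7b  N=0 Z=0
after  7: R0=0x50 R1=0xfb R2=0x76 R3=0x7b  N=0 Z=0
after  8: R0=0x50 R1=0xf1 R2=0x76 R3=0x7b  N=1 Z=0
after  9: R0=0x5f R1=0xf1 R2=0x76 R3=0x7b  N=0 Z=0
-- IRQ taken; context saved, return-PC = 10 --

FLAGS = (N=0, Z=0)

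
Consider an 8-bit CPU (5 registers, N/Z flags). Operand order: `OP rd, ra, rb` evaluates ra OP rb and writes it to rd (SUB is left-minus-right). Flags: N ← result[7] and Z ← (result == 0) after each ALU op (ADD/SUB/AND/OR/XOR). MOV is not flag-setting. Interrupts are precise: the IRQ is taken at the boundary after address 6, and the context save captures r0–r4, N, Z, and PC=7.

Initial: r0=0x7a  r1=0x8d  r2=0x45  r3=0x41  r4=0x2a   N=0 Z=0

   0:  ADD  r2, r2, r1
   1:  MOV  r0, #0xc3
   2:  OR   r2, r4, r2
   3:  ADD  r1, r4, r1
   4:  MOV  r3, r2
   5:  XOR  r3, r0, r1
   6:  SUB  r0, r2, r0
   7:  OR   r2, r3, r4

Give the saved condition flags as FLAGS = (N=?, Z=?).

FLAGS = (N=0, Z=0)

after  0: r0=0x7a r1=0x8d r2=0xd2 r3=0x41 r4=0x2a  N=1 Z=0
after  1: r0=0xc3 r1=0x8d r2=0xd2 r3=0x41 r4=0x2a  N=1 Z=0
after  2: r0=0xc3 r1=0x8d r2=0xfa r3=0x41 r4=0x2a  N=1 Z=0
after  3: r0=0xc3 r1=0xb7 r2=0xfa r3=0x41 r4=0x2a  N=1 Z=0
after  4: r0=0xc3 r1=0xb7 r2=0xfa r3=0xfa r4=0x2a  N=1 Z=0
after  5: r0=0xc3 r1=0xb7 r2=0xfa r3=0x74 r4=0x2a  N=0 Z=0
after  6: r0=0x37 r1=0xb7 r2=0xfa r3=0x74 r4=0x2a  N=0 Z=0
-- IRQ taken; context saved, return-PC = 7 --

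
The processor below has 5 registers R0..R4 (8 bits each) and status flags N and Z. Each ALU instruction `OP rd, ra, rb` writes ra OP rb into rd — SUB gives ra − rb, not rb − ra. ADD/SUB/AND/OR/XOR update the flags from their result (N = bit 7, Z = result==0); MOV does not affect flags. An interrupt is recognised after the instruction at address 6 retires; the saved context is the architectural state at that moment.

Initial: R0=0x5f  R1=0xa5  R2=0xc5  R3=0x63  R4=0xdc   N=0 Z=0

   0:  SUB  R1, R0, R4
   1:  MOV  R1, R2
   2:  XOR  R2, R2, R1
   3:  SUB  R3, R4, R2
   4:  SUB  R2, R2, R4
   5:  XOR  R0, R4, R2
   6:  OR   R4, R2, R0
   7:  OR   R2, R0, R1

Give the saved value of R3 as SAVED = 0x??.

SAVED = 0xdc

after  0: R0=0x5f R1=0x83 R2=0xc5 R3=0x63 R4=0xdc  N=1 Z=0
after  1: R0=0x5f R1=0xc5 R2=0xc5 R3=0x63 R4=0xdc  N=1 Z=0
after  2: R0=0x5f R1=0xc5 R2=0x00 R3=0x63 R4=0xdc  N=0 Z=1
after  3: R0=0x5f R1=0xc5 R2=0x00 R3=0xdc R4=0xdc  N=1 Z=0
after  4: R0=0x5f R1=0xc5 R2=0x24 R3=0xdc R4=0xdc  N=0 Z=0
after  5: R0=0xf8 R1=0xc5 R2=0x24 R3=0xdc R4=0xdc  N=1 Z=0
after  6: R0=0xf8 R1=0xc5 R2=0x24 R3=0xdc R4=0xfc  N=1 Z=0
-- IRQ taken; context saved, return-PC = 7 --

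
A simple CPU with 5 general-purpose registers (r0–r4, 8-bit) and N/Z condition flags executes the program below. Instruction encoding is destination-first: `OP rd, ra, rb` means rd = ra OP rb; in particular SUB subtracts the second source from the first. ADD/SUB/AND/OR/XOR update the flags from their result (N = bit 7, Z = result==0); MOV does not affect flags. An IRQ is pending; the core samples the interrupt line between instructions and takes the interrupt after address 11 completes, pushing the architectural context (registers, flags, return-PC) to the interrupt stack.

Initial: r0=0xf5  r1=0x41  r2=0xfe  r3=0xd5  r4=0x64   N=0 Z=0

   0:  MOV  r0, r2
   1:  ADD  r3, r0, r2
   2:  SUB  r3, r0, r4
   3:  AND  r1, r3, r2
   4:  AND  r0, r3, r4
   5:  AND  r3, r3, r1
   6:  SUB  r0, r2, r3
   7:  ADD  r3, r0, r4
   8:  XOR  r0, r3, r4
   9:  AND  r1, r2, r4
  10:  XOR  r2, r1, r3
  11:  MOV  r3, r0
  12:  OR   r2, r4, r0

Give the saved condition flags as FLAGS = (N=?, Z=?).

after  0: r0=0xfe r1=0x41 r2=0xfe r3=0xd5 r4=0x64  N=0 Z=0
after  1: r0=0xfe r1=0x41 r2=0xfe r3=0xfc r4=0x64  N=1 Z=0
after  2: r0=0xfe r1=0x41 r2=0xfe r3=0x9a r4=0x64  N=1 Z=0
after  3: r0=0xfe r1=0x9a r2=0xfe r3=0x9a r4=0x64  N=1 Z=0
after  4: r0=0x00 r1=0x9a r2=0xfe r3=0x9a r4=0x64  N=0 Z=1
after  5: r0=0x00 r1=0x9a r2=0xfe r3=0x9a r4=0x64  N=1 Z=0
after  6: r0=0x64 r1=0x9a r2=0xfe r3=0x9a r4=0x64  N=0 Z=0
after  7: r0=0x64 r1=0x9a r2=0xfe r3=0xc8 r4=0x64  N=1 Z=0
after  8: r0=0xac r1=0x9a r2=0xfe r3=0xc8 r4=0x64  N=1 Z=0
after  9: r0=0xac r1=0x64 r2=0xfe r3=0xc8 r4=0x64  N=0 Z=0
after 10: r0=0xac r1=0x64 r2=0xac r3=0xc8 r4=0x64  N=1 Z=0
after 11: r0=0xac r1=0x64 r2=0xac r3=0xac r4=0x64  N=1 Z=0
-- IRQ taken; context saved, return-PC = 12 --

FLAGS = (N=1, Z=0)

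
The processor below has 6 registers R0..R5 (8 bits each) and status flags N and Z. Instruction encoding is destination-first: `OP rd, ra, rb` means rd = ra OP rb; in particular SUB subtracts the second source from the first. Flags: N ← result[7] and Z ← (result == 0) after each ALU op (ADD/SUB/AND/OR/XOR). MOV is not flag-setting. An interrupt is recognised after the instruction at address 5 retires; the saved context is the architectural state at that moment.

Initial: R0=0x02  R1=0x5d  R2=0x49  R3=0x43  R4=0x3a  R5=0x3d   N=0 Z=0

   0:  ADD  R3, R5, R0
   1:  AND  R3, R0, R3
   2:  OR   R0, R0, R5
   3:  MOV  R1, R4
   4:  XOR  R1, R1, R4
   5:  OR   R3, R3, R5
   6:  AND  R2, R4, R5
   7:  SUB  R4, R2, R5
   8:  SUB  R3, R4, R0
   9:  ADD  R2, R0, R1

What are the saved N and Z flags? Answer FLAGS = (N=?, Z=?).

after  0: R0=0x02 R1=0x5d R2=0x49 R3=0x3f R4=0x3a R5=0x3d  N=0 Z=0
after  1: R0=0x02 R1=0x5d R2=0x49 R3=0x02 R4=0x3a R5=0x3d  N=0 Z=0
after  2: R0=0x3f R1=0x5d R2=0x49 R3=0x02 R4=0x3a R5=0x3d  N=0 Z=0
after  3: R0=0x3f R1=0x3a R2=0x49 R3=0x02 R4=0x3a R5=0x3d  N=0 Z=0
after  4: R0=0x3f R1=0x00 R2=0x49 R3=0x02 R4=0x3a R5=0x3d  N=0 Z=1
after  5: R0=0x3f R1=0x00 R2=0x49 R3=0x3f R4=0x3a R5=0x3d  N=0 Z=0
-- IRQ taken; context saved, return-PC = 6 --

FLAGS = (N=0, Z=0)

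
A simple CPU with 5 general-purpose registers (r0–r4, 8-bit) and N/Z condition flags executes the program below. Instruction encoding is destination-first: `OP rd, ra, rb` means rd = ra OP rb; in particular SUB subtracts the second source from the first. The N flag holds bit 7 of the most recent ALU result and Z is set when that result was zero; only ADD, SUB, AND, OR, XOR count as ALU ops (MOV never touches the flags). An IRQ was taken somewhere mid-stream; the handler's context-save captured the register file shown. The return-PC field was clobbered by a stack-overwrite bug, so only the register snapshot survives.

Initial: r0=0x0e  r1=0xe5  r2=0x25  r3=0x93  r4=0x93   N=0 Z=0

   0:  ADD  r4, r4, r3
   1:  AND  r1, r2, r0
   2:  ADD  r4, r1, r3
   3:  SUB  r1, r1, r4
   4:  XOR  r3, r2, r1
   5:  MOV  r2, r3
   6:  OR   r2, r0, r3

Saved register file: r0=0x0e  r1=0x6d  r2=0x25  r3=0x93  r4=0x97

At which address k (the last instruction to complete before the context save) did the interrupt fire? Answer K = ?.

K = 3

after  0: r0=0x0e r1=0xe5 r2=0x25 r3=0x93 r4=0x26  N=0 Z=0
after  1: r0=0x0e r1=0x04 r2=0x25 r3=0x93 r4=0x26  N=0 Z=0
after  2: r0=0x0e r1=0x04 r2=0x25 r3=0x93 r4=0x97  N=1 Z=0
after  3: r0=0x0e r1=0x6d r2=0x25 r3=0x93 r4=0x97  N=0 Z=0
-- IRQ taken; context saved, return-PC = 4 --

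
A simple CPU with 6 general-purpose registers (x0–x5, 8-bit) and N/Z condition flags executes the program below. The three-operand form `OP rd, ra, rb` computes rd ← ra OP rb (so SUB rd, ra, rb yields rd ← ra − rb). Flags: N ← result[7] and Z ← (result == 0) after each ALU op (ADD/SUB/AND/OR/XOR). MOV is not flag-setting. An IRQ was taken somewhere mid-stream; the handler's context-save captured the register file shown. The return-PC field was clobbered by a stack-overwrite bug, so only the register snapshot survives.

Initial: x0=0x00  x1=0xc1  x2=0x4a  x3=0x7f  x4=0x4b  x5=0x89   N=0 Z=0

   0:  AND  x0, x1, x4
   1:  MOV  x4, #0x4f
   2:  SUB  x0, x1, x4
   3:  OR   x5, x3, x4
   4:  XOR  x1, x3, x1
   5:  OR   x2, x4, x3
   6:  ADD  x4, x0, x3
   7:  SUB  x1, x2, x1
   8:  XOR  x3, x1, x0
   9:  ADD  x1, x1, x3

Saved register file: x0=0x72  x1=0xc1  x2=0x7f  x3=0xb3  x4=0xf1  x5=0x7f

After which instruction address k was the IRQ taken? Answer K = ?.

after  0: x0=0x41 x1=0xc1 x2=0x4a x3=0x7f x4=0x4b x5=0x89  N=0 Z=0
after  1: x0=0x41 x1=0xc1 x2=0x4a x3=0x7f x4=0x4f x5=0x89  N=0 Z=0
after  2: x0=0x72 x1=0xc1 x2=0x4a x3=0x7f x4=0x4f x5=0x89  N=0 Z=0
after  3: x0=0x72 x1=0xc1 x2=0x4a x3=0x7f x4=0x4f x5=0x7f  N=0 Z=0
after  4: x0=0x72 x1=0xbe x2=0x4a x3=0x7f x4=0x4f x5=0x7f  N=1 Z=0
after  5: x0=0x72 x1=0xbe x2=0x7f x3=0x7f x4=0x4f x5=0x7f  N=0 Z=0
after  6: x0=0x72 x1=0xbe x2=0x7f x3=0x7f x4=0xf1 x5=0x7f  N=1 Z=0
after  7: x0=0x72 x1=0xc1 x2=0x7f x3=0x7f x4=0xf1 x5=0x7f  N=1 Z=0
after  8: x0=0x72 x1=0xc1 x2=0x7f x3=0xb3 x4=0xf1 x5=0x7f  N=1 Z=0
-- IRQ taken; context saved, return-PC = 9 --

K = 8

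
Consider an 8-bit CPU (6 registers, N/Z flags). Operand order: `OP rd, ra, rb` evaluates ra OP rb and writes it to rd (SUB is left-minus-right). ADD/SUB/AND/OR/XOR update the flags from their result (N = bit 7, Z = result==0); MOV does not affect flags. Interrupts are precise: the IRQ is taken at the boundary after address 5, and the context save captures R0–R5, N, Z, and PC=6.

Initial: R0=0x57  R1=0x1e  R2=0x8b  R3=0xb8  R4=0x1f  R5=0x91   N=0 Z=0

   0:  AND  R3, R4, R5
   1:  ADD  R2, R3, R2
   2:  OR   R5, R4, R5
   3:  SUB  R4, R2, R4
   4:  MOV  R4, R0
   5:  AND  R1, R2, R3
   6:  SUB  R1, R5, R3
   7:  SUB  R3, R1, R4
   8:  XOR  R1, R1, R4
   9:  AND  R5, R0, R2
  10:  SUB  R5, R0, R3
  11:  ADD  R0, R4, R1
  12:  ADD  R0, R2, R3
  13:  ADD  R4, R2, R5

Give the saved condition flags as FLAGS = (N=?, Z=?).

FLAGS = (N=0, Z=0)

after  0: R0=0x57 R1=0x1e R2=0x8b R3=0x11 R4=0x1f R5=0x91  N=0 Z=0
after  1: R0=0x57 R1=0x1e R2=0x9c R3=0x11 R4=0x1f R5=0x91  N=1 Z=0
after  2: R0=0x57 R1=0x1e R2=0x9c R3=0x11 R4=0x1f R5=0x9f  N=1 Z=0
after  3: R0=0x57 R1=0x1e R2=0x9c R3=0x11 R4=0x7d R5=0x9f  N=0 Z=0
after  4: R0=0x57 R1=0x1e R2=0x9c R3=0x11 R4=0x57 R5=0x9f  N=0 Z=0
after  5: R0=0x57 R1=0x10 R2=0x9c R3=0x11 R4=0x57 R5=0x9f  N=0 Z=0
-- IRQ taken; context saved, return-PC = 6 --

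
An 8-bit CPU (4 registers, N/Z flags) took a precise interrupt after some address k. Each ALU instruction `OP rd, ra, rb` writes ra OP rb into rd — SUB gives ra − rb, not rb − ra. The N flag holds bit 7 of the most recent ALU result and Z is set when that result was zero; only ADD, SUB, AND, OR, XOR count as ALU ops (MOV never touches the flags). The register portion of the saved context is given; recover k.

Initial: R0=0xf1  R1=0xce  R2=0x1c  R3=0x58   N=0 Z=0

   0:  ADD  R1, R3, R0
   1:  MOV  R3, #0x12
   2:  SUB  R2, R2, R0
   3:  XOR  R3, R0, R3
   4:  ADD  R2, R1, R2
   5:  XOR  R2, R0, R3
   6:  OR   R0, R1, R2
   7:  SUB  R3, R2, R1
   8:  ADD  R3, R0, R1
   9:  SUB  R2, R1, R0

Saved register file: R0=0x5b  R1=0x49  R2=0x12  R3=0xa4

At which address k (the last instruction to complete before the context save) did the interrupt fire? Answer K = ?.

after  0: R0=0xf1 R1=0x49 R2=0x1c R3=0x58  N=0 Z=0
after  1: R0=0xf1 R1=0x49 R2=0x1c R3=0x12  N=0 Z=0
after  2: R0=0xf1 R1=0x49 R2=0x2b R3=0x12  N=0 Z=0
after  3: R0=0xf1 R1=0x49 R2=0x2b R3=0xe3  N=1 Z=0
after  4: R0=0xf1 R1=0x49 R2=0x74 R3=0xe3  N=0 Z=0
after  5: R0=0xf1 R1=0x49 R2=0x12 R3=0xe3  N=0 Z=0
after  6: R0=0x5b R1=0x49 R2=0x12 R3=0xe3  N=0 Z=0
after  7: R0=0x5b R1=0x49 R2=0x12 R3=0xc9  N=1 Z=0
after  8: R0=0x5b R1=0x49 R2=0x12 R3=0xa4  N=1 Z=0
-- IRQ taken; context saved, return-PC = 9 --

K = 8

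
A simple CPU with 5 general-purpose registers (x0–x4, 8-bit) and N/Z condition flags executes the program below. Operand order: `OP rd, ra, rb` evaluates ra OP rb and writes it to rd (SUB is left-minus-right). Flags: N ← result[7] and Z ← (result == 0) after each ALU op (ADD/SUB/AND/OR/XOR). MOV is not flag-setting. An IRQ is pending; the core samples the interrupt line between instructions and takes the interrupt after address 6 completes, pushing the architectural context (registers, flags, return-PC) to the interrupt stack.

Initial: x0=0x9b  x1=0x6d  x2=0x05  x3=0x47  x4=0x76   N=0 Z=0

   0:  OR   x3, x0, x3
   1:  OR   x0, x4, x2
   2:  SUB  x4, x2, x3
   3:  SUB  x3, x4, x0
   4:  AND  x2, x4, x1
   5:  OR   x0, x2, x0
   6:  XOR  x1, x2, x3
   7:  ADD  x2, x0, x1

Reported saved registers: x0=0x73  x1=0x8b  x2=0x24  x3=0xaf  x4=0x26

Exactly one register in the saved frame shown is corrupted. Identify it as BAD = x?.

BAD = x0

after  0: x0=0x9b x1=0x6d x2=0x05 x3=0xdf x4=0x76  N=1 Z=0
after  1: x0=0x77 x1=0x6d x2=0x05 x3=0xdf x4=0x76  N=0 Z=0
after  2: x0=0x77 x1=0x6d x2=0x05 x3=0xdf x4=0x26  N=0 Z=0
after  3: x0=0x77 x1=0x6d x2=0x05 x3=0xaf x4=0x26  N=1 Z=0
after  4: x0=0x77 x1=0x6d x2=0x24 x3=0xaf x4=0x26  N=0 Z=0
after  5: x0=0x77 x1=0x6d x2=0x24 x3=0xaf x4=0x26  N=0 Z=0
after  6: x0=0x77 x1=0x8b x2=0x24 x3=0xaf x4=0x26  N=1 Z=0
-- IRQ taken; context saved, return-PC = 7 --
mismatch: x0: reported 0x73 vs actual 0x77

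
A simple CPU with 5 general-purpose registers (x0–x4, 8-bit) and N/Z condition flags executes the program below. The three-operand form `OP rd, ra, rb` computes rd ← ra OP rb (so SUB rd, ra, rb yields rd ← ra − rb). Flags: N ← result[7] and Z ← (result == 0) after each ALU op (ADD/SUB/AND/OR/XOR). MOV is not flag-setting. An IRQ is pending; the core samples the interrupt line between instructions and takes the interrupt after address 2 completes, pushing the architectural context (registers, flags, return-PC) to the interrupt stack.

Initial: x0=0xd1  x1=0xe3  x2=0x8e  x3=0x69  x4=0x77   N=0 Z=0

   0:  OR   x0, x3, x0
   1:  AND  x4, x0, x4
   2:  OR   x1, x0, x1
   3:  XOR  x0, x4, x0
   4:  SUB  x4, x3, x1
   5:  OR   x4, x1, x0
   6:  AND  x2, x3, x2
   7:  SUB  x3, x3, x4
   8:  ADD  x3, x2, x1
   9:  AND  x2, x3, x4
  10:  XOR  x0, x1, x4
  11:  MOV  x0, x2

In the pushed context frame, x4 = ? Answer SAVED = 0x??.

after  0: x0=0xf9 x1=0xe3 x2=0x8e x3=0x69 x4=0x77  N=1 Z=0
after  1: x0=0xf9 x1=0xe3 x2=0x8e x3=0x69 x4=0x71  N=0 Z=0
after  2: x0=0xf9 x1=0xfb x2=0x8e x3=0x69 x4=0x71  N=1 Z=0
-- IRQ taken; context saved, return-PC = 3 --

SAVED = 0x71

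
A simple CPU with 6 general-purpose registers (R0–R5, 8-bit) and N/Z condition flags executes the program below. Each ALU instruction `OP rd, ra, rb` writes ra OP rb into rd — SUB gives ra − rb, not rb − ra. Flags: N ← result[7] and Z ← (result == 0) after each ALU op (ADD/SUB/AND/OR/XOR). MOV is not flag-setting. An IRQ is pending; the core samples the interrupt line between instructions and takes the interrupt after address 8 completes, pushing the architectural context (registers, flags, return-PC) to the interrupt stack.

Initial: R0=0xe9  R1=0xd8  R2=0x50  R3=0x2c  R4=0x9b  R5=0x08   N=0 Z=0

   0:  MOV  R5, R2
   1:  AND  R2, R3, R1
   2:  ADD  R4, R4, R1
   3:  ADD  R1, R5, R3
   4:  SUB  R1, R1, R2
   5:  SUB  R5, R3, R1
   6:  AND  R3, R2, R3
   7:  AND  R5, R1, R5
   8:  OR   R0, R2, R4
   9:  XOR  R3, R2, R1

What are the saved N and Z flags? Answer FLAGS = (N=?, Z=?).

FLAGS = (N=0, Z=0)

after  0: R0=0xe9 R1=0xd8 R2=0x50 R3=0x2c R4=0x9b R5=0x50  N=0 Z=0
after  1: R0=0xe9 R1=0xd8 R2=0x08 R3=0x2c R4=0x9b R5=0x50  N=0 Z=0
after  2: R0=0xe9 R1=0xd8 R2=0x08 R3=0x2c R4=0x73 R5=0x50  N=0 Z=0
after  3: R0=0xe9 R1=0x7c R2=0x08 R3=0x2c R4=0x73 R5=0x50  N=0 Z=0
after  4: R0=0xe9 R1=0x74 R2=0x08 R3=0x2c R4=0x73 R5=0x50  N=0 Z=0
after  5: R0=0xe9 R1=0x74 R2=0x08 R3=0x2c R4=0x73 R5=0xb8  N=1 Z=0
after  6: R0=0xe9 R1=0x74 R2=0x08 R3=0x08 R4=0x73 R5=0xb8  N=0 Z=0
after  7: R0=0xe9 R1=0x74 R2=0x08 R3=0x08 R4=0x73 R5=0x30  N=0 Z=0
after  8: R0=0x7b R1=0x74 R2=0x08 R3=0x08 R4=0x73 R5=0x30  N=0 Z=0
-- IRQ taken; context saved, return-PC = 9 --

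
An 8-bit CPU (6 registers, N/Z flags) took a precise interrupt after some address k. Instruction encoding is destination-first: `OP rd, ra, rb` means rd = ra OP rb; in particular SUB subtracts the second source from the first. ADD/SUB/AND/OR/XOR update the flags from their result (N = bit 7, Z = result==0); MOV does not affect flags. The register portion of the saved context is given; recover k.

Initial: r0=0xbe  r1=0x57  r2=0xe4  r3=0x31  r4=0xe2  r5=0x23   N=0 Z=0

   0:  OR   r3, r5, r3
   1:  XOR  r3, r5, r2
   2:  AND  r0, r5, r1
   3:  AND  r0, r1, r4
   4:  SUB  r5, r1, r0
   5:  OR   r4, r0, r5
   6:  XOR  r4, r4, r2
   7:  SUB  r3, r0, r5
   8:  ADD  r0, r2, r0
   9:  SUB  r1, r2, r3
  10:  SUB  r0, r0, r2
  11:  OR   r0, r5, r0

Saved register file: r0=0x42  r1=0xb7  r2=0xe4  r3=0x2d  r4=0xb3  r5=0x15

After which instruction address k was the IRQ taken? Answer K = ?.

after  0: r0=0xbe r1=0x57 r2=0xe4 r3=0x33 r4=0xe2 r5=0x23  N=0 Z=0
after  1: r0=0xbe r1=0x57 r2=0xe4 r3=0xc7 r4=0xe2 r5=0x23  N=1 Z=0
after  2: r0=0x03 r1=0x57 r2=0xe4 r3=0xc7 r4=0xe2 r5=0x23  N=0 Z=0
after  3: r0=0x42 r1=0x57 r2=0xe4 r3=0xc7 r4=0xe2 r5=0x23  N=0 Z=0
after  4: r0=0x42 r1=0x57 r2=0xe4 r3=0xc7 r4=0xe2 r5=0x15  N=0 Z=0
after  5: r0=0x42 r1=0x57 r2=0xe4 r3=0xc7 r4=0x57 r5=0x15  N=0 Z=0
after  6: r0=0x42 r1=0x57 r2=0xe4 r3=0xc7 r4=0xb3 r5=0x15  N=1 Z=0
after  7: r0=0x42 r1=0x57 r2=0xe4 r3=0x2d r4=0xb3 r5=0x15  N=0 Z=0
after  8: r0=0x26 r1=0x57 r2=0xe4 r3=0x2d r4=0xb3 r5=0x15  N=0 Z=0
after  9: r0=0x26 r1=0xb7 r2=0xe4 r3=0x2d r4=0xb3 r5=0x15  N=1 Z=0
after 10: r0=0x42 r1=0xb7 r2=0xe4 r3=0x2d r4=0xb3 r5=0x15  N=0 Z=0
-- IRQ taken; context saved, return-PC = 11 --

K = 10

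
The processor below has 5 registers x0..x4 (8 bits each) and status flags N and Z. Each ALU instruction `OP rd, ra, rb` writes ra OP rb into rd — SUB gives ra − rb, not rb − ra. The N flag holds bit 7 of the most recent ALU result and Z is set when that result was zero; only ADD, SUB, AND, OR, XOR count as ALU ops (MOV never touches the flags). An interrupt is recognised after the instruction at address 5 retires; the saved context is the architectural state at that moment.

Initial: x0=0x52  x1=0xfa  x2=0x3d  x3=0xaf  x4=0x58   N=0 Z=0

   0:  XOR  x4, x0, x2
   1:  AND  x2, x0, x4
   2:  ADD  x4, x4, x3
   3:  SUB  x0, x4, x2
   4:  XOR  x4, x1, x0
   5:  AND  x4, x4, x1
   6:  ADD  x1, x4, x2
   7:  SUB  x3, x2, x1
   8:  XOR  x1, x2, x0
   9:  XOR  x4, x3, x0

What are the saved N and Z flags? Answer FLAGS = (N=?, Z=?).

after  0: x0=0x52 x1=0xfa x2=0x3d x3=0xaf x4=0x6f  N=0 Z=0
after  1: x0=0x52 x1=0xfa x2=0x42 x3=0xaf x4=0x6f  N=0 Z=0
after  2: x0=0x52 x1=0xfa x2=0x42 x3=0xaf x4=0x1e  N=0 Z=0
after  3: x0=0xdc x1=0xfa x2=0x42 x3=0xaf x4=0x1e  N=1 Z=0
after  4: x0=0xdc x1=0xfa x2=0x42 x3=0xaf x4=0x26  N=0 Z=0
after  5: x0=0xdc x1=0xfa x2=0x42 x3=0xaf x4=0x22  N=0 Z=0
-- IRQ taken; context saved, return-PC = 6 --

FLAGS = (N=0, Z=0)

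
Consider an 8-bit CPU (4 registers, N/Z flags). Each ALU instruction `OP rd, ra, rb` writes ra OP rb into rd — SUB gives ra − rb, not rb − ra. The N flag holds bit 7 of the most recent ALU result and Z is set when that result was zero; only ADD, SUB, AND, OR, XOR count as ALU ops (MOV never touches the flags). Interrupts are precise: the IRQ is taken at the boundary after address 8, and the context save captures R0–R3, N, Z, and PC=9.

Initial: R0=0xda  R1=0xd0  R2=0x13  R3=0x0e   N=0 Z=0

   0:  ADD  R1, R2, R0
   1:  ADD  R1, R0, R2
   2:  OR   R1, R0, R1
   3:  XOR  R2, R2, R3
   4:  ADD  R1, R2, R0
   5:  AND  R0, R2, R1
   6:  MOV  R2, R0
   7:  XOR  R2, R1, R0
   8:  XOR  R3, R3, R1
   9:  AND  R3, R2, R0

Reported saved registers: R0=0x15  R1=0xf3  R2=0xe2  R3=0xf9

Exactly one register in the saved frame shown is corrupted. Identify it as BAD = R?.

after  0: R0=0xda R1=0xed R2=0x13 R3=0x0e  N=1 Z=0
after  1: R0=0xda R1=0xed R2=0x13 R3=0x0e  N=1 Z=0
after  2: R0=0xda R1=0xff R2=0x13 R3=0x0e  N=1 Z=0
after  3: R0=0xda R1=0xff R2=0x1d R3=0x0e  N=0 Z=0
after  4: R0=0xda R1=0xf7 R2=0x1d R3=0x0e  N=1 Z=0
after  5: R0=0x15 R1=0xf7 R2=0x1d R3=0x0e  N=0 Z=0
after  6: R0=0x15 R1=0xf7 R2=0x15 R3=0x0e  N=0 Z=0
after  7: R0=0x15 R1=0xf7 R2=0xe2 R3=0x0e  N=1 Z=0
after  8: R0=0x15 R1=0xf7 R2=0xe2 R3=0xf9  N=1 Z=0
-- IRQ taken; context saved, return-PC = 9 --
mismatch: R1: reported 0xf3 vs actual 0xf7

BAD = R1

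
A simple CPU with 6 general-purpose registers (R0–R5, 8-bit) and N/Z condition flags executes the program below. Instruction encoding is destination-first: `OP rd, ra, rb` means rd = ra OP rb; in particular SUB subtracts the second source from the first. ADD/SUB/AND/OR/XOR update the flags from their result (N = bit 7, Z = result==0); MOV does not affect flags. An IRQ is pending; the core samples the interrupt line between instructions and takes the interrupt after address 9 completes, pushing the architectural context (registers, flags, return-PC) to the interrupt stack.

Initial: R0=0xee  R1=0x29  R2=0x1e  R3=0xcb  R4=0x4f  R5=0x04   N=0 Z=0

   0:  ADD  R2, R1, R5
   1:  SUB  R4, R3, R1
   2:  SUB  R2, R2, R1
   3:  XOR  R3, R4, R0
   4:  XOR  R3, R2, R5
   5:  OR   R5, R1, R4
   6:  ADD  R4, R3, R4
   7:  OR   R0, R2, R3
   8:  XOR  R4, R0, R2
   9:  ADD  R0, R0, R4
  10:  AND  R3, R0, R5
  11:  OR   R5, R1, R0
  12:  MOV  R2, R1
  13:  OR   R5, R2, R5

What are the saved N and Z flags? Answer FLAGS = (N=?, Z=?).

after  0: R0=0xee R1=0x29 R2=0x2d R3=0xcb R4=0x4f R5=0x04  N=0 Z=0
after  1: R0=0xee R1=0x29 R2=0x2d R3=0xcb R4=0xa2 R5=0x04  N=1 Z=0
after  2: R0=0xee R1=0x29 R2=0x04 R3=0xcb R4=0xa2 R5=0x04  N=0 Z=0
after  3: R0=0xee R1=0x29 R2=0x04 R3=0x4c R4=0xa2 R5=0x04  N=0 Z=0
after  4: R0=0xee R1=0x29 R2=0x04 R3=0x00 R4=0xa2 R5=0x04  N=0 Z=1
after  5: R0=0xee R1=0x29 R2=0x04 R3=0x00 R4=0xa2 R5=0xab  N=1 Z=0
after  6: R0=0xee R1=0x29 R2=0x04 R3=0x00 R4=0xa2 R5=0xab  N=1 Z=0
after  7: R0=0x04 R1=0x29 R2=0x04 R3=0x00 R4=0xa2 R5=0xab  N=0 Z=0
after  8: R0=0x04 R1=0x29 R2=0x04 R3=0x00 R4=0x00 R5=0xab  N=0 Z=1
after  9: R0=0x04 R1=0x29 R2=0x04 R3=0x00 R4=0x00 R5=0xab  N=0 Z=0
-- IRQ taken; context saved, return-PC = 10 --

FLAGS = (N=0, Z=0)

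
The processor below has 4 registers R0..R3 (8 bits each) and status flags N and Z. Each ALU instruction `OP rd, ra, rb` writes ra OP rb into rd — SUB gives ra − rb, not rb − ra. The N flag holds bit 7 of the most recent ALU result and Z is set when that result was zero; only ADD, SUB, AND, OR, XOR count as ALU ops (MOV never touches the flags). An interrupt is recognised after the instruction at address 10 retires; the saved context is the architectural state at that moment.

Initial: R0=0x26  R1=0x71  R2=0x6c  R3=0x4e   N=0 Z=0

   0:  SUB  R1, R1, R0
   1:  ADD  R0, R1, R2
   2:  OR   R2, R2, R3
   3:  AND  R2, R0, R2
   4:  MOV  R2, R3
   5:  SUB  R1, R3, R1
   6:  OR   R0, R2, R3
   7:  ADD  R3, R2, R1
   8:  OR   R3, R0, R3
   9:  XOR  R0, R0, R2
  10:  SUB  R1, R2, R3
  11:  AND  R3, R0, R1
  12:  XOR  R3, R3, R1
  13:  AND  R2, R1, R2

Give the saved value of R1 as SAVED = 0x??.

SAVED = 0xef

after  0: R0=0x26 R1=0x4b R2=0x6c R3=0x4e  N=0 Z=0
after  1: R0=0xb7 R1=0x4b R2=0x6c R3=0x4e  N=1 Z=0
after  2: R0=0xb7 R1=0x4b R2=0x6e R3=0x4e  N=0 Z=0
after  3: R0=0xb7 R1=0x4b R2=0x26 R3=0x4e  N=0 Z=0
after  4: R0=0xb7 R1=0x4b R2=0x4e R3=0x4e  N=0 Z=0
after  5: R0=0xb7 R1=0x03 R2=0x4e R3=0x4e  N=0 Z=0
after  6: R0=0x4e R1=0x03 R2=0x4e R3=0x4e  N=0 Z=0
after  7: R0=0x4e R1=0x03 R2=0x4e R3=0x51  N=0 Z=0
after  8: R0=0x4e R1=0x03 R2=0x4e R3=0x5f  N=0 Z=0
after  9: R0=0x00 R1=0x03 R2=0x4e R3=0x5f  N=0 Z=1
after 10: R0=0x00 R1=0xef R2=0x4e R3=0x5f  N=1 Z=0
-- IRQ taken; context saved, return-PC = 11 --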